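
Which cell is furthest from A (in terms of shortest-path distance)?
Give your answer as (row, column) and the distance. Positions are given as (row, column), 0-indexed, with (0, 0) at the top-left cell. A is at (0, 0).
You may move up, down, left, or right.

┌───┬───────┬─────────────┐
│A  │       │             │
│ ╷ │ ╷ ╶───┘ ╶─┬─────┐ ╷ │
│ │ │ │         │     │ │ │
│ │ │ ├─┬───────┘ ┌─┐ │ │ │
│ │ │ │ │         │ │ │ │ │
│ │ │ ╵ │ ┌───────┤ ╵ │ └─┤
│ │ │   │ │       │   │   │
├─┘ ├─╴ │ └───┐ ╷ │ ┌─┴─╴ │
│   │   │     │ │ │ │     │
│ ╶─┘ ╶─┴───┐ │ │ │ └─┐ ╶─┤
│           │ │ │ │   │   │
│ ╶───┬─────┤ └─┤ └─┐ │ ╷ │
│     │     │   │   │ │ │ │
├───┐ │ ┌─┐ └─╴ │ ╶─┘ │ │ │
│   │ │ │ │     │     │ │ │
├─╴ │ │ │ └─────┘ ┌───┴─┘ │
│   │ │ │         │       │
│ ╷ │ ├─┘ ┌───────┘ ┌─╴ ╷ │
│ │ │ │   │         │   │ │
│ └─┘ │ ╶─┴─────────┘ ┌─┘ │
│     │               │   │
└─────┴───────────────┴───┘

Computing BFS distances from A to all cells:
Furthest cell: (8, 3)
Distance: 89 steps

Path from A to the furthest cell:

┌───┬───────┬─────────────┐
│A ↓│↱ ↓    │↱ → → → → ↓  │
│ ╷ │ ╷ ╶───┘ ╶─┬─────┐ ╷ │
│ │↓│↑│↳ → → ↑  │↓ ← ↰│↓│ │
│ │ │ ├─┬───────┘ ┌─┐ │ │ │
│ │↓│↑│ │↓ ← ← ← ↲│ │↑│↓│ │
│ │ │ ╵ │ ┌───────┤ ╵ │ └─┤
│ │↓│↑ ↰│↓│       │↱ ↑│↳ ↓│
├─┘ ├─╴ │ └───┐ ╷ │ ┌─┴─╴ │
│↓ ↲│↱ ↑│↳ → ↓│ │ │↑│  ↓ ↲│
│ ╶─┘ ╶─┴───┐ │ │ │ └─┐ ╶─┤
│↳ → ↑      │↓│ │ │↑ ↰│↳ ↓│
│ ╶───┬─────┤ └─┤ └─┐ │ ╷ │
│     │↓ ← ↰│↳ ↓│   │↑│ │↓│
├───┐ │ ┌─┐ └─╴ │ ╶─┘ │ │ │
│   │ │↓│ │↑ ← ↲│↱ → ↑│ │↓│
├─╴ │ │ │ └─────┘ ┌───┴─┘ │
│   │ │B│↱ → → → ↑│    ↓ ↲│
│ ╷ │ ├─┘ ┌───────┘ ┌─╴ ╷ │
│ │ │ │↱ ↑│         │↓ ↲│ │
│ └─┘ │ ╶─┴─────────┘ ┌─┘ │
│     │↑ ← ← ← ← ← ← ↲│   │
└─────┴───────────────┴───┘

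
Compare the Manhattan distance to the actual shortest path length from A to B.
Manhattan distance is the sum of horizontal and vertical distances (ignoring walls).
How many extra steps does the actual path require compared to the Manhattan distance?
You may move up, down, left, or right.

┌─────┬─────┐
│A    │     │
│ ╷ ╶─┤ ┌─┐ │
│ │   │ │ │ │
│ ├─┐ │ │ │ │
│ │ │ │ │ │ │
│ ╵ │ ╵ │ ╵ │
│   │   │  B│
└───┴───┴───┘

Manhattan distance: |3 - 0| + |5 - 0| = 8
Actual path length: 14
Extra steps: 14 - 8 = 6

Solution:

┌─────┬─────┐
│A ↓  │↱ → ↓│
│ ╷ ╶─┤ ┌─┐ │
│ │↳ ↓│↑│ │↓│
│ ├─┐ │ │ │ │
│ │ │↓│↑│ │↓│
│ ╵ │ ╵ │ ╵ │
│   │↳ ↑│  B│
└───┴───┴───┘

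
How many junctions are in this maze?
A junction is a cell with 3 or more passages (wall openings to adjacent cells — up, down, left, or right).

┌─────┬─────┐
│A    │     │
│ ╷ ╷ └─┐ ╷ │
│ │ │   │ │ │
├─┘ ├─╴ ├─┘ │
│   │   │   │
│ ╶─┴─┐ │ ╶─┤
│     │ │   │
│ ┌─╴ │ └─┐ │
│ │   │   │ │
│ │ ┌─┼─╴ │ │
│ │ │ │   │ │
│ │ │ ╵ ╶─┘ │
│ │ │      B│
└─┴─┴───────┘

Checking each cell for number of passages:

Junctions found (3+ passages):
  (0, 1): 3 passages
  (0, 4): 3 passages
  (2, 3): 3 passages
  (3, 0): 3 passages
  (6, 3): 3 passages
Total junctions: 5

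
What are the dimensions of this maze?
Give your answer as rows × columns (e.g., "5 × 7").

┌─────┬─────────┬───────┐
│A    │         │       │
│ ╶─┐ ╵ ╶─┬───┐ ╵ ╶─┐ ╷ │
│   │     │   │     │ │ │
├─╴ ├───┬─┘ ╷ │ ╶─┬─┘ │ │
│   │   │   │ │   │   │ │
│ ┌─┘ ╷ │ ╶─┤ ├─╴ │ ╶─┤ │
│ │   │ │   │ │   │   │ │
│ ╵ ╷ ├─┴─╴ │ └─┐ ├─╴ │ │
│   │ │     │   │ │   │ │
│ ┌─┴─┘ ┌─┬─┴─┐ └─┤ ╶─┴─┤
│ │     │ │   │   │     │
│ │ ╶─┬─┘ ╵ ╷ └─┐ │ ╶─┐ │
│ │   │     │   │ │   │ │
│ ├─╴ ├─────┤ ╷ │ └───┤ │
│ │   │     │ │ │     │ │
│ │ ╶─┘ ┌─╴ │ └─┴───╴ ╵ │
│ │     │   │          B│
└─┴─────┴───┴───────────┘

Counting the maze dimensions:
Rows (vertical): 9
Columns (horizontal): 12
Dimensions: 9 × 12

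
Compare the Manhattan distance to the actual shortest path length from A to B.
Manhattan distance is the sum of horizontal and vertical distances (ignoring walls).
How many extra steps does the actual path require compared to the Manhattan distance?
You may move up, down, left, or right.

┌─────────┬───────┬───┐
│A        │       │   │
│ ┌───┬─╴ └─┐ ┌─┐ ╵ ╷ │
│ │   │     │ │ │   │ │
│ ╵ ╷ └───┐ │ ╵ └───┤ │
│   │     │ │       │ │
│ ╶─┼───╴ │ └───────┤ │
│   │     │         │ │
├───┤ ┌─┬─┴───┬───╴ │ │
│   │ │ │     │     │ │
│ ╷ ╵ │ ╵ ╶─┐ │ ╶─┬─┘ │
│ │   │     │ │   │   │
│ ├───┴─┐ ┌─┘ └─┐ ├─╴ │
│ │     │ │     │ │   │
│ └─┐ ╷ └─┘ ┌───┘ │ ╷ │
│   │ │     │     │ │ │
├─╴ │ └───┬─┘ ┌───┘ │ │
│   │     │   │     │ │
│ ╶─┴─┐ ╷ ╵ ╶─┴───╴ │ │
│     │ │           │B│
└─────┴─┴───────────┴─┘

Manhattan distance: |9 - 0| + |10 - 0| = 19
Actual path length: 35
Extra steps: 35 - 19 = 16

Solution:

┌─────────┬───────┬───┐
│A → → → ↓│       │   │
│ ┌───┬─╴ └─┐ ┌─┐ ╵ ╷ │
│ │   │  ↳ ↓│ │ │   │ │
│ ╵ ╷ └───┐ │ ╵ └───┤ │
│   │     │↓│       │ │
│ ╶─┼───╴ │ └───────┤ │
│   │     │↳ → → → ↓│ │
├───┤ ┌─┬─┴───┬───╴ │ │
│   │ │ │     │↓ ← ↲│ │
│ ╷ ╵ │ ╵ ╶─┐ │ ╶─┬─┘ │
│ │   │     │ │↳ ↓│   │
│ ├───┴─┐ ┌─┘ └─┐ ├─╴ │
│ │     │ │     │↓│↱ ↓│
│ └─┐ ╷ └─┘ ┌───┘ │ ╷ │
│   │ │     │↓ ← ↲│↑│↓│
├─╴ │ └───┬─┘ ┌───┘ │ │
│   │     │↓ ↲│    ↑│↓│
│ ╶─┴─┐ ╷ ╵ ╶─┴───╴ │ │
│     │ │  ↳ → → → ↑│B│
└─────┴─┴───────────┴─┘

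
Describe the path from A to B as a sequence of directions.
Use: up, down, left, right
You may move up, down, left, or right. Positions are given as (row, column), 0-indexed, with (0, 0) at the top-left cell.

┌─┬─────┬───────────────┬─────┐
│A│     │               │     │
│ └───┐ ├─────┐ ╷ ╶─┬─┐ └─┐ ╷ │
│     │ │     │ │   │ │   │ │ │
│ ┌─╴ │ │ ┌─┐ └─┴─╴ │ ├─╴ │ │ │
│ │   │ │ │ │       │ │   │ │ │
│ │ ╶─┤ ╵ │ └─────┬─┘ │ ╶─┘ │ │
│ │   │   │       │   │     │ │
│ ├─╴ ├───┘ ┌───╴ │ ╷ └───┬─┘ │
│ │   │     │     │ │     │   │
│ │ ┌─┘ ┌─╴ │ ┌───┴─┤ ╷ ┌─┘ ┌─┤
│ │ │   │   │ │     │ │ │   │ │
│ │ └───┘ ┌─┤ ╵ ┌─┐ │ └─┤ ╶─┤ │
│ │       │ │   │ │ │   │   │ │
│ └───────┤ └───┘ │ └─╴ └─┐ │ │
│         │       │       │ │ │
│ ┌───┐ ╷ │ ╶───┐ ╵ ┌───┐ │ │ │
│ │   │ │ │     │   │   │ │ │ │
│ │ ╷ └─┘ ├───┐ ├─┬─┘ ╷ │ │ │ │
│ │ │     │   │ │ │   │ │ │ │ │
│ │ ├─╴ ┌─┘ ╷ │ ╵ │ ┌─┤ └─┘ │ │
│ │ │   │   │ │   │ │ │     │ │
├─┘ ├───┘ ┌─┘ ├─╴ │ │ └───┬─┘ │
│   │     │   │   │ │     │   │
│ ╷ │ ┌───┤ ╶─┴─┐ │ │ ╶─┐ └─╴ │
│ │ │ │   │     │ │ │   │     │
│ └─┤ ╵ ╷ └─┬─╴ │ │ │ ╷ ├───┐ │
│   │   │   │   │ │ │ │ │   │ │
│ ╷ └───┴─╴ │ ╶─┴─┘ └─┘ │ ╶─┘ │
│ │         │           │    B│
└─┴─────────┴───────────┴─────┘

Finding the path and converting it to directions:
Path through cells: (0,0) → (1,0) → (2,0) → (3,0) → (4,0) → (5,0) → (6,0) → (7,0) → (7,1) → (7,2) → (7,3) → (7,4) → (8,4) → (9,4) → (9,3) → (9,2) → (8,2) → (8,1) → (9,1) → (10,1) → (11,1) → (11,0) → (12,0) → (13,0) → (13,1) → (14,1) → (14,2) → (14,3) → (14,4) → (14,5) → (13,5) → (13,4) → (12,4) → (12,3) → (13,3) → (13,2) → (12,2) → (11,2) → (11,3) → (11,4) → (10,4) → (10,5) → (9,5) → (9,6) → (10,6) → (11,6) → (11,5) → (12,5) → (12,6) → (12,7) → (13,7) → (13,6) → (14,6) → (14,7) → (14,8) → (14,9) → (14,10) → (14,11) → (13,11) → (12,11) → (12,10) → (11,10) → (11,11) → (11,12) → (12,12) → (12,13) → (12,14) → (13,14) → (14,14)
Directions: down, down, down, down, down, down, down, right, right, right, right, down, down, left, left, up, left, down, down, down, left, down, down, right, down, right, right, right, right, up, left, up, left, down, left, up, up, right, right, up, right, up, right, down, down, left, down, right, right, down, left, down, right, right, right, right, right, up, up, left, up, right, right, down, right, right, down, down

Solution:

┌─┬─────┬───────────────┬─────┐
│A│     │               │     │
│ └───┐ ├─────┐ ╷ ╶─┬─┐ └─┐ ╷ │
│↓    │ │     │ │   │ │   │ │ │
│ ┌─╴ │ │ ┌─┐ └─┴─╴ │ ├─╴ │ │ │
│↓│   │ │ │ │       │ │   │ │ │
│ │ ╶─┤ ╵ │ └─────┬─┘ │ ╶─┘ │ │
│↓│   │   │       │   │     │ │
│ ├─╴ ├───┘ ┌───╴ │ ╷ └───┬─┘ │
│↓│   │     │     │ │     │   │
│ │ ┌─┘ ┌─╴ │ ┌───┴─┤ ╷ ┌─┘ ┌─┤
│↓│ │   │   │ │     │ │ │   │ │
│ │ └───┘ ┌─┤ ╵ ┌─┐ │ └─┤ ╶─┤ │
│↓│       │ │   │ │ │   │   │ │
│ └───────┤ └───┘ │ └─╴ └─┐ │ │
│↳ → → → ↓│       │       │ │ │
│ ┌───┐ ╷ │ ╶───┐ ╵ ┌───┐ │ │ │
│ │↓ ↰│ │↓│     │   │   │ │ │ │
│ │ ╷ └─┘ ├───┐ ├─┬─┘ ╷ │ │ │ │
│ │↓│↑ ← ↲│↱ ↓│ │ │   │ │ │ │ │
│ │ ├─╴ ┌─┘ ╷ │ ╵ │ ┌─┤ └─┘ │ │
│ │↓│   │↱ ↑│↓│   │ │ │     │ │
├─┘ ├───┘ ┌─┘ ├─╴ │ │ └───┬─┘ │
│↓ ↲│↱ → ↑│↓ ↲│   │ │↱ → ↓│   │
│ ╷ │ ┌───┤ ╶─┴─┐ │ │ ╶─┐ └─╴ │
│↓│ │↑│↓ ↰│↳ → ↓│ │ │↑ ↰│↳ → ↓│
│ └─┤ ╵ ╷ └─┬─╴ │ │ │ ╷ ├───┐ │
│↳ ↓│↑ ↲│↑ ↰│↓ ↲│ │ │ │↑│   │↓│
│ ╷ └───┴─╴ │ ╶─┴─┘ └─┘ │ ╶─┘ │
│ │↳ → → → ↑│↳ → → → → ↑│    B│
└─┴─────────┴───────────┴─────┘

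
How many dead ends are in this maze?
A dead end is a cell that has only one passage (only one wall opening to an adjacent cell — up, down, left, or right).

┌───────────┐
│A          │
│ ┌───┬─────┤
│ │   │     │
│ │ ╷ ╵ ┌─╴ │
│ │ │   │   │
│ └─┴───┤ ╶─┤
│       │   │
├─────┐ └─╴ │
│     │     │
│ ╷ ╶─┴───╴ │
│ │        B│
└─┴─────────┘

Checking each cell for number of passages:

Dead ends found at positions:
  (0, 5)
  (2, 1)
  (4, 2)
  (5, 0)
Total dead ends: 4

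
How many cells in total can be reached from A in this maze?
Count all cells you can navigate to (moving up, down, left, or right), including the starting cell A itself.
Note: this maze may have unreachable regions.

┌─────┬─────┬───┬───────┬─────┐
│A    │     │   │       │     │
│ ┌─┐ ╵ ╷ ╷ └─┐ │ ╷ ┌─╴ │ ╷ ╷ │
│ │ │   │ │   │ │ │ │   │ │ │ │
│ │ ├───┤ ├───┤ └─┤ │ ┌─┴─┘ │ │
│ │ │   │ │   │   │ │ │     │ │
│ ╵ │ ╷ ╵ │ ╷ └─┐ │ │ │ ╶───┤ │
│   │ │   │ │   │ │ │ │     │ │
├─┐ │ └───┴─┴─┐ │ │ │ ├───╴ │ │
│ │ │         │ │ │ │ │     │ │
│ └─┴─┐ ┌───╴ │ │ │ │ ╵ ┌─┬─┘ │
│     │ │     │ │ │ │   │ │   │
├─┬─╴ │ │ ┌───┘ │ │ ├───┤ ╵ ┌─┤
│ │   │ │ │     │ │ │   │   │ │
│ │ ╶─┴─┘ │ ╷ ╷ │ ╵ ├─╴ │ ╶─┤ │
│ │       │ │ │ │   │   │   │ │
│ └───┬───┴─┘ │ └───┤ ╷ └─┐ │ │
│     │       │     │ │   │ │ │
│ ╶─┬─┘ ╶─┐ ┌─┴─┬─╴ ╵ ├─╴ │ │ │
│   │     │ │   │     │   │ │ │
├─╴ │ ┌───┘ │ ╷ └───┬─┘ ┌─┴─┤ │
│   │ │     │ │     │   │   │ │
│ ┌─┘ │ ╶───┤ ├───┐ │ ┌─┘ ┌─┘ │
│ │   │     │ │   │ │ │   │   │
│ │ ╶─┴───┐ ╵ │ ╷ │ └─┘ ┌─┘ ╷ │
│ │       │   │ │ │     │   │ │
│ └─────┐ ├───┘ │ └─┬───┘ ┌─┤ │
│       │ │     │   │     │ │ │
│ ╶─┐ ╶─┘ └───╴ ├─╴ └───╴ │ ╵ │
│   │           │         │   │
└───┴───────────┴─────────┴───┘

Using BFS/flood-fill to find all reachable cells from A:
Maze size: 15 × 15 = 225 total cells
180 cell(s) are walled off and cannot be reached from A.
Reachable cells: 45

Reachable region (· marks reachable cells):

┌─────┬─────┬───┬───────┬─────┐
│A · ·│· · ·│   │       │     │
│ ┌─┐ ╵ ╷ ╷ └─┐ │ ╷ ┌─╴ │ ╷ ╷ │
│·│·│· ·│·│· ·│ │ │ │   │ │ │ │
│ │ ├───┤ ├───┤ └─┤ │ ┌─┴─┘ │ │
│·│·│· ·│·│   │   │ │ │     │ │
│ ╵ │ ╷ ╵ │ ╷ └─┐ │ │ │ ╶───┤ │
│· ·│·│· ·│ │   │ │ │ │     │ │
├─┐ │ └───┴─┴─┐ │ │ │ ├───╴ │ │
│·│·│· · · · ·│ │ │ │ │     │ │
│ └─┴─┐ ┌───╴ │ │ │ │ ╵ ┌─┬─┘ │
│· · ·│·│· · ·│ │ │ │   │ │   │
├─┬─╴ │ │ ┌───┘ │ │ ├───┤ ╵ ┌─┤
│ │· ·│·│·│     │ │ │   │   │ │
│ │ ╶─┴─┘ │ ╷ ╷ │ ╵ ├─╴ │ ╶─┤ │
│ │· · · ·│ │ │ │   │   │   │ │
│ └───┬───┴─┘ │ └───┤ ╷ └─┐ │ │
│     │       │     │ │   │ │ │
│ ╶─┬─┘ ╶─┐ ┌─┴─┬─╴ ╵ ├─╴ │ │ │
│   │     │ │   │     │   │ │ │
├─╴ │ ┌───┘ │ ╷ └───┬─┘ ┌─┴─┤ │
│   │ │     │ │     │   │   │ │
│ ┌─┘ │ ╶───┤ ├───┐ │ ┌─┘ ┌─┘ │
│ │   │     │ │   │ │ │   │   │
│ │ ╶─┴───┐ ╵ │ ╷ │ └─┘ ┌─┘ ╷ │
│ │       │   │ │ │     │   │ │
│ └─────┐ ├───┘ │ └─┬───┘ ┌─┤ │
│       │ │     │   │     │ │ │
│ ╶─┐ ╶─┘ └───╴ ├─╴ └───╴ │ ╵ │
│   │           │         │   │
└───┴───────────┴─────────┴───┘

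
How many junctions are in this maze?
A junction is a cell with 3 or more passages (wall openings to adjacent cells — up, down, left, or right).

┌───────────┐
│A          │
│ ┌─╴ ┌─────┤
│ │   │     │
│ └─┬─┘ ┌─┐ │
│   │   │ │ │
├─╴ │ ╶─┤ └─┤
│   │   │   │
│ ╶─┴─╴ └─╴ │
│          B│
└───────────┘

Checking each cell for number of passages:

Junctions found (3+ passages):
  (0, 2): 3 passages
  (4, 3): 3 passages
Total junctions: 2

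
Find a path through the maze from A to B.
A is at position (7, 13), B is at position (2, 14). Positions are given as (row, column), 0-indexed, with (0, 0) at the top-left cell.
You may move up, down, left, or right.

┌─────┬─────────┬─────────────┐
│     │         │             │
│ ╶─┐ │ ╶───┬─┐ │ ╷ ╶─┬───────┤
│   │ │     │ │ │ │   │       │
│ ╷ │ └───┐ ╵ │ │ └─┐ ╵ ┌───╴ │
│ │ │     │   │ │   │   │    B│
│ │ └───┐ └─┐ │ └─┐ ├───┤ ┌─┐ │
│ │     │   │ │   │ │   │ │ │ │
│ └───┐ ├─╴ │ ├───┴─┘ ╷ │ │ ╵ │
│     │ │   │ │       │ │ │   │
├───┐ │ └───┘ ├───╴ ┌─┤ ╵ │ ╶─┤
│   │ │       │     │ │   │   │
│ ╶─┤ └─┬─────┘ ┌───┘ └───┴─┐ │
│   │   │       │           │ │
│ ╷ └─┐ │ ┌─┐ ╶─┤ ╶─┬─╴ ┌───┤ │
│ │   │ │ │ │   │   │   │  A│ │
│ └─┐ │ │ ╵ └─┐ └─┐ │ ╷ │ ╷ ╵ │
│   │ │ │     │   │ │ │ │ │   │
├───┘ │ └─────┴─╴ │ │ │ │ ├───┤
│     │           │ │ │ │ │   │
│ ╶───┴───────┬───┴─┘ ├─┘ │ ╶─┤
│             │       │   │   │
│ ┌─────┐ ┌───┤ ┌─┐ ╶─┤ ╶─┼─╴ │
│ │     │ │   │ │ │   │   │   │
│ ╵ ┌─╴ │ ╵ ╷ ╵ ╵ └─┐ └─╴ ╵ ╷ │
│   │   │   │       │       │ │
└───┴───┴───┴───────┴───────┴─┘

Finding the shortest path from (7, 13) to (2, 14):
Path length: 10 steps
Directions: down → right → up → up → up → left → up → right → up → up

Solution:

┌─────┬─────────┬─────────────┐
│     │         │             │
│ ╶─┐ │ ╶───┬─┐ │ ╷ ╶─┬───────┤
│   │ │     │ │ │ │   │       │
│ ╷ │ └───┐ ╵ │ │ └─┐ ╵ ┌───╴ │
│ │ │     │   │ │   │   │    B│
│ │ └───┐ └─┐ │ └─┐ ├───┤ ┌─┐ │
│ │     │   │ │   │ │   │ │ │↑│
│ └───┐ ├─╴ │ ├───┴─┘ ╷ │ │ ╵ │
│     │ │   │ │       │ │ │↱ ↑│
├───┐ │ └───┘ ├───╴ ┌─┤ ╵ │ ╶─┤
│   │ │       │     │ │   │↑ ↰│
│ ╶─┤ └─┬─────┘ ┌───┘ └───┴─┐ │
│   │   │       │           │↑│
│ ╷ └─┐ │ ┌─┐ ╶─┤ ╶─┬─╴ ┌───┤ │
│ │   │ │ │ │   │   │   │  A│↑│
│ └─┐ │ │ ╵ └─┐ └─┐ │ ╷ │ ╷ ╵ │
│   │ │ │     │   │ │ │ │ │↳ ↑│
├───┘ │ └─────┴─╴ │ │ │ │ ├───┤
│     │           │ │ │ │ │   │
│ ╶───┴───────┬───┴─┘ ├─┘ │ ╶─┤
│             │       │   │   │
│ ┌─────┐ ┌───┤ ┌─┐ ╶─┤ ╶─┼─╴ │
│ │     │ │   │ │ │   │   │   │
│ ╵ ┌─╴ │ ╵ ╷ ╵ ╵ └─┐ └─╴ ╵ ╷ │
│   │   │   │       │       │ │
└───┴───┴───┴───────┴───────┴─┘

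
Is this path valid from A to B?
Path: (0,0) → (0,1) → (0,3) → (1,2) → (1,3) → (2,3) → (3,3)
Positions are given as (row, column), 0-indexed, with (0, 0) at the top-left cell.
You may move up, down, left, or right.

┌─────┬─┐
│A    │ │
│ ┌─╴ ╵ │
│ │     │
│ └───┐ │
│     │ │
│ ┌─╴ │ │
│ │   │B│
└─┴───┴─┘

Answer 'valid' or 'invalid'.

Checking path validity:
Result: Invalid move at step 2: cannot move from (0, 1) to (0, 3).

invalid

Correct solution:

┌─────┬─┐
│A → ↓│ │
│ ┌─╴ ╵ │
│ │  ↳ ↓│
│ └───┐ │
│     │↓│
│ ┌─╴ │ │
│ │   │B│
└─┴───┴─┘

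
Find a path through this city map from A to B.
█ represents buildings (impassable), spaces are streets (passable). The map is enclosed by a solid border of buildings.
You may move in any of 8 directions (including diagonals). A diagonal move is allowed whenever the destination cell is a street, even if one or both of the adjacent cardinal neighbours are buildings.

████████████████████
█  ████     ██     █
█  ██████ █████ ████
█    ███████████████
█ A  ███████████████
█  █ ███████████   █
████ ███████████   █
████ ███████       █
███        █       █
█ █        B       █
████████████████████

Finding the shortest path from A to B:
Movement: 8-directional
Path length: 11 steps
Directions: right → down-right → down → down → down-right → right → right → right → right → right → down-right

Solution:

████████████████████
█  ████     ██     █
█  ██████ █████ ████
█    ███████████████
█ A↘ ███████████████
█  █↓███████████   █
████↓███████████   █
████↘███████       █
███  →→→→→↘█       █
█ █        B       █
████████████████████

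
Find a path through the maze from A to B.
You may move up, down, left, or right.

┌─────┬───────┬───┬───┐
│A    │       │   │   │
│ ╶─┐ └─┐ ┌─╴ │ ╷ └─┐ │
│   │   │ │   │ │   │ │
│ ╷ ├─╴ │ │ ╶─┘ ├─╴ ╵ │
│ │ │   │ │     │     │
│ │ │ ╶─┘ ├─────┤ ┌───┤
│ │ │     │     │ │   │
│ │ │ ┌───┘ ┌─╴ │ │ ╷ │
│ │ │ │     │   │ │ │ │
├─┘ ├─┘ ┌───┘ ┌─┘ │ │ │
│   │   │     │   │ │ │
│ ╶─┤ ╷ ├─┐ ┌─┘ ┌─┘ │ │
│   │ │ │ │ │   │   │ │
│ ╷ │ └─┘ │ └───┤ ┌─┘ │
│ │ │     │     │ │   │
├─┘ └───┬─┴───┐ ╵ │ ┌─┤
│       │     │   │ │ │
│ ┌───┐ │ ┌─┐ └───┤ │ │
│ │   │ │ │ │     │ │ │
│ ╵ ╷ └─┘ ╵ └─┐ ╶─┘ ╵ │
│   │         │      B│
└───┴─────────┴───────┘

Finding the shortest path through the maze:
Path length: 30 steps
Directions: down → right → down → down → down → down → left → down → right → down → down → left → down → down → right → up → right → down → right → right → up → up → right → right → down → right → down → right → right → right

Solution:

┌─────┬───────┬───┬───┐
│A    │       │   │   │
│ ╶─┐ └─┐ ┌─╴ │ ╷ └─┐ │
│↳ ↓│   │ │   │ │   │ │
│ ╷ ├─╴ │ │ ╶─┘ ├─╴ ╵ │
│ │↓│   │ │     │     │
│ │ │ ╶─┘ ├─────┤ ┌───┤
│ │↓│     │     │ │   │
│ │ │ ┌───┘ ┌─╴ │ │ ╷ │
│ │↓│ │     │   │ │ │ │
├─┘ ├─┘ ┌───┘ ┌─┘ │ │ │
│↓ ↲│   │     │   │ │ │
│ ╶─┤ ╷ ├─┐ ┌─┘ ┌─┘ │ │
│↳ ↓│ │ │ │ │   │   │ │
│ ╷ │ └─┘ │ └───┤ ┌─┘ │
│ │↓│     │     │ │   │
├─┘ └───┬─┴───┐ ╵ │ ┌─┤
│↓ ↲    │↱ → ↓│   │ │ │
│ ┌───┐ │ ┌─┐ └───┤ │ │
│↓│↱ ↓│ │↑│ │↳ ↓  │ │ │
│ ╵ ╷ └─┘ ╵ └─┐ ╶─┘ ╵ │
│↳ ↑│↳ → ↑    │↳ → → B│
└───┴─────────┴───────┘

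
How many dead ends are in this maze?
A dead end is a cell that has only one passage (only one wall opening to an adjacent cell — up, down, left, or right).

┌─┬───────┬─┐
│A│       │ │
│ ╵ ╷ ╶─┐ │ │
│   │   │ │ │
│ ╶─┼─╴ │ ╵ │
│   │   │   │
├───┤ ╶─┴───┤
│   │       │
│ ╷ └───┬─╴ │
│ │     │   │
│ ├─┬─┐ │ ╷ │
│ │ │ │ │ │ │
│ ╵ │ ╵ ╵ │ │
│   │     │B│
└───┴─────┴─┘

Checking each cell for number of passages:

Dead ends found at positions:
  (0, 0)
  (0, 5)
  (2, 1)
  (5, 1)
  (5, 2)
  (6, 5)
Total dead ends: 6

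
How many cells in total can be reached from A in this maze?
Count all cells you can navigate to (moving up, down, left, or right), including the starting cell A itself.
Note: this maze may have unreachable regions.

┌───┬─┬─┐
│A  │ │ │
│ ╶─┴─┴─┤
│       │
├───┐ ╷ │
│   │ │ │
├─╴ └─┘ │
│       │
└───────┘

Using BFS/flood-fill to find all reachable cells from A:
Maze size: 4 × 4 = 16 total cells
2 cell(s) are walled off and cannot be reached from A.
Reachable cells: 14

Reachable region (· marks reachable cells):

┌───┬─┬─┐
│A ·│ │ │
│ ╶─┴─┴─┤
│· · · ·│
├───┐ ╷ │
│· ·│·│·│
├─╴ └─┘ │
│· · · ·│
└───────┘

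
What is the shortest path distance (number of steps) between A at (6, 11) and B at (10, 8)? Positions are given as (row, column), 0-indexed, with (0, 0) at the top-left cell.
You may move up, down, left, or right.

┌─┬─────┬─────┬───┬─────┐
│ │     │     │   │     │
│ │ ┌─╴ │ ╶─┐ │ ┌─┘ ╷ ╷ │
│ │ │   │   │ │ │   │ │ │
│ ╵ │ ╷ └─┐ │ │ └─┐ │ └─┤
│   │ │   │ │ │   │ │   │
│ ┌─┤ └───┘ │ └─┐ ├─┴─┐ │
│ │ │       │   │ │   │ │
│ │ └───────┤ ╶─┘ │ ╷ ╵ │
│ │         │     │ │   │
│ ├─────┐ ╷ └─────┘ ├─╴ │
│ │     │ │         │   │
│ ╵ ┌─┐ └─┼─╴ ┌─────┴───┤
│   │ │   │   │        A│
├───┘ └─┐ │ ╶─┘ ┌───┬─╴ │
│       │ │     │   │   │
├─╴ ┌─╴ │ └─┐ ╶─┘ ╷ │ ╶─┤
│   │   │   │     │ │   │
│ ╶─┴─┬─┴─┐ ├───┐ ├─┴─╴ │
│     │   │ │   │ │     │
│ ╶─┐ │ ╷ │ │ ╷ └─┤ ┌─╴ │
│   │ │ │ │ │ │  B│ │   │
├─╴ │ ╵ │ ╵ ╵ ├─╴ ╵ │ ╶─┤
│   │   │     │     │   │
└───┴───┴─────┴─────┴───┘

Finding path from (6, 11) to (10, 8):
Path: (6,11) → (7,11) → (7,10) → (8,10) → (8,11) → (9,11) → (9,10) → (9,9) → (10,9) → (11,9) → (11,8) → (10,8)
Distance: 11 steps

Solution:

┌─┬─────┬─────┬───┬─────┐
│ │     │     │   │     │
│ │ ┌─╴ │ ╶─┐ │ ┌─┘ ╷ ╷ │
│ │ │   │   │ │ │   │ │ │
│ ╵ │ ╷ └─┐ │ │ └─┐ │ └─┤
│   │ │   │ │ │   │ │   │
│ ┌─┤ └───┘ │ └─┐ ├─┴─┐ │
│ │ │       │   │ │   │ │
│ │ └───────┤ ╶─┘ │ ╷ ╵ │
│ │         │     │ │   │
│ ├─────┐ ╷ └─────┘ ├─╴ │
│ │     │ │         │   │
│ ╵ ┌─┐ └─┼─╴ ┌─────┴───┤
│   │ │   │   │        A│
├───┘ └─┐ │ ╶─┘ ┌───┬─╴ │
│       │ │     │   │↓ ↲│
├─╴ ┌─╴ │ └─┐ ╶─┘ ╷ │ ╶─┤
│   │   │   │     │ │↳ ↓│
│ ╶─┴─┬─┴─┐ ├───┐ ├─┴─╴ │
│     │   │ │   │ │↓ ← ↲│
│ ╶─┐ │ ╷ │ │ ╷ └─┤ ┌─╴ │
│   │ │ │ │ │ │  B│↓│   │
├─╴ │ ╵ │ ╵ ╵ ├─╴ ╵ │ ╶─┤
│   │   │     │  ↑ ↲│   │
└───┴───┴─────┴─────┴───┘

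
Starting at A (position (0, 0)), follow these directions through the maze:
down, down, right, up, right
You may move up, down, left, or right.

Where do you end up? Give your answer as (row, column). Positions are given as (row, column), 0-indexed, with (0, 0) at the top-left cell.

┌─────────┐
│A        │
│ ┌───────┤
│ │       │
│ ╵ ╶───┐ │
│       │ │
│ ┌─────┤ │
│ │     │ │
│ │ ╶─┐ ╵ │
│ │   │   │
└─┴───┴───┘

Following directions step by step:
Start: (0, 0)
  down: (0, 0) → (1, 0)
  down: (1, 0) → (2, 0)
  right: (2, 0) → (2, 1)
  up: (2, 1) → (1, 1)
  right: (1, 1) → (1, 2)
Final position: (1, 2)

Path taken:

┌─────────┐
│A        │
│ ┌───────┤
│↓│↱ B    │
│ ╵ ╶───┐ │
│↳ ↑    │ │
│ ┌─────┤ │
│ │     │ │
│ │ ╶─┐ ╵ │
│ │   │   │
└─┴───┴───┘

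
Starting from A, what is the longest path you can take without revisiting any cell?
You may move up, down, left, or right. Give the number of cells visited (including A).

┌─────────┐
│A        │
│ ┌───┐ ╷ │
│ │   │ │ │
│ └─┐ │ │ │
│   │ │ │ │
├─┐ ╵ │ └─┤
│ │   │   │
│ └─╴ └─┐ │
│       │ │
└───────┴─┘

Finding longest simple path using DFS:
Start: (0, 0)
Longest path visits 10 cells
Path: A → down → down → right → down → right → down → left → left → up

Solution:

┌─────────┐
│A        │
│ ┌───┐ ╷ │
│↓│   │ │ │
│ └─┐ │ │ │
│↳ ↓│ │ │ │
├─┐ ╵ │ └─┤
│B│↳ ↓│   │
│ └─╴ └─┐ │
│↑ ← ↲  │ │
└───────┴─┘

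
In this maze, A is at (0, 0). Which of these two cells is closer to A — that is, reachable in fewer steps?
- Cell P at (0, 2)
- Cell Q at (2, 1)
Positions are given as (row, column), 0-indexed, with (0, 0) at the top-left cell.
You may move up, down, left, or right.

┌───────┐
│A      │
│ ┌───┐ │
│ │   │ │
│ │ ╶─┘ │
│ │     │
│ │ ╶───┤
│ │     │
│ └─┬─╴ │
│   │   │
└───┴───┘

Shortest path A → P at (0, 2): 2 steps
Shortest path A → Q at (2, 1): 7 steps

P is closer (2 steps vs 7 steps).

Path to P:

┌───────┐
│A → P  │
│ ┌───┐ │
│ │   │ │
│ │ ╶─┘ │
│ │     │
│ │ ╶───┤
│ │     │
│ └─┬─╴ │
│   │   │
└───┴───┘

Path to Q:

┌───────┐
│A → → ↓│
│ ┌───┐ │
│ │   │↓│
│ │ ╶─┘ │
│ │Q ← ↲│
│ │ ╶───┤
│ │     │
│ └─┬─╴ │
│   │   │
└───┴───┘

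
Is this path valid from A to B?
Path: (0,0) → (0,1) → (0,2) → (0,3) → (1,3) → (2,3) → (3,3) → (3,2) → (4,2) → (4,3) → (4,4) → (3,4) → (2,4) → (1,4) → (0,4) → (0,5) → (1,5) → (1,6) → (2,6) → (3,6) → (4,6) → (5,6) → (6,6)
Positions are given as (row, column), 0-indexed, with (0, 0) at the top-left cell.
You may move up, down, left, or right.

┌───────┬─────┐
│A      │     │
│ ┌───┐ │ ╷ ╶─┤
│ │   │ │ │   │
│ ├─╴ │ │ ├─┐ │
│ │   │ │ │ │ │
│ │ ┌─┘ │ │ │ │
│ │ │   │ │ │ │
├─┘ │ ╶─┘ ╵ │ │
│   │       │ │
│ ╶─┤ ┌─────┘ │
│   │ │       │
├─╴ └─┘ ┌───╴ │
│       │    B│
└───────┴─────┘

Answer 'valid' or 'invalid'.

Checking path validity:
Result: All consecutive moves are passable.

valid

Correct solution:

┌───────┬─────┐
│A → → ↓│↱ ↓  │
│ ┌───┐ │ ╷ ╶─┤
│ │   │↓│↑│↳ ↓│
│ ├─╴ │ │ ├─┐ │
│ │   │↓│↑│ │↓│
│ │ ┌─┘ │ │ │ │
│ │ │↓ ↲│↑│ │↓│
├─┘ │ ╶─┘ ╵ │ │
│   │↳ → ↑  │↓│
│ ╶─┤ ┌─────┘ │
│   │ │      ↓│
├─╴ └─┘ ┌───╴ │
│       │    B│
└───────┴─────┘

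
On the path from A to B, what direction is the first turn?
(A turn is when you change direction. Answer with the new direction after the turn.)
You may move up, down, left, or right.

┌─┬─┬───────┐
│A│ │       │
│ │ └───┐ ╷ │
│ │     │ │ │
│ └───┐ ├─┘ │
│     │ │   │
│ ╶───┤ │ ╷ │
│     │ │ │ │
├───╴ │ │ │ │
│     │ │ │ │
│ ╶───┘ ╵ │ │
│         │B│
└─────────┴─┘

Directions: down, down, down, right, right, down, left, left, down, right, right, right, right, up, up, up, right, down, down, down
First turn direction: right

Solution:

┌─┬─┬───────┐
│A│ │       │
│ │ └───┐ ╷ │
│↓│     │ │ │
│ └───┐ ├─┘ │
│↓    │ │↱ ↓│
│ ╶───┤ │ ╷ │
│↳ → ↓│ │↑│↓│
├───╴ │ │ │ │
│↓ ← ↲│ │↑│↓│
│ ╶───┘ ╵ │ │
│↳ → → → ↑│B│
└─────────┴─┘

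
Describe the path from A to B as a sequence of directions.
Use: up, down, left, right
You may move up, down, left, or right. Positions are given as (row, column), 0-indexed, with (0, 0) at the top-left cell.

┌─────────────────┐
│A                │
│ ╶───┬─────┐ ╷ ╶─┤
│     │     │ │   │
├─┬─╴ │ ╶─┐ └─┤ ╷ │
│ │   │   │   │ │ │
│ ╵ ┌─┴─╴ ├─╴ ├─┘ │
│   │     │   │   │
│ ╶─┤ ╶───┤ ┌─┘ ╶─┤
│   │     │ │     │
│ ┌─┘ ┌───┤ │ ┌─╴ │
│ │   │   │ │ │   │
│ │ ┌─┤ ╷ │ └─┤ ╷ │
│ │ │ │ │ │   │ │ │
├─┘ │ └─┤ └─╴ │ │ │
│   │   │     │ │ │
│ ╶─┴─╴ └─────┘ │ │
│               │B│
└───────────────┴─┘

Finding the path and converting it to directions:
Path through cells: (0,0) → (0,1) → (0,2) → (0,3) → (0,4) → (0,5) → (0,6) → (0,7) → (1,7) → (1,8) → (2,8) → (3,8) → (3,7) → (4,7) → (4,8) → (5,8) → (6,8) → (7,8) → (8,8)
Directions: right, right, right, right, right, right, right, down, right, down, down, left, down, right, down, down, down, down

Solution:

┌─────────────────┐
│A → → → → → → ↓  │
│ ╶───┬─────┐ ╷ ╶─┤
│     │     │ │↳ ↓│
├─┬─╴ │ ╶─┐ └─┤ ╷ │
│ │   │   │   │ │↓│
│ ╵ ┌─┴─╴ ├─╴ ├─┘ │
│   │     │   │↓ ↲│
│ ╶─┤ ╶───┤ ┌─┘ ╶─┤
│   │     │ │  ↳ ↓│
│ ┌─┘ ┌───┤ │ ┌─╴ │
│ │   │   │ │ │  ↓│
│ │ ┌─┤ ╷ │ └─┤ ╷ │
│ │ │ │ │ │   │ │↓│
├─┘ │ └─┤ └─╴ │ │ │
│   │   │     │ │↓│
│ ╶─┴─╴ └─────┘ │ │
│               │B│
└───────────────┴─┘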